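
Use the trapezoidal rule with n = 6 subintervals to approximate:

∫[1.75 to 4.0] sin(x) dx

f(x) = sin(x)
a = 1.75, b = 4.0, n = 6
h = (b - a)/n = 0.375000

Trapezoidal rule: (h/2)[f(x₀) + 2f(x₁) + 2f(x₂) + ... + f(xₙ)]

x_0 = 1.7500, f(x_0) = 0.983986, coefficient = 1
x_1 = 2.1250, f(x_1) = 0.850320, coefficient = 2
x_2 = 2.5000, f(x_2) = 0.598472, coefficient = 2
x_3 = 2.8750, f(x_3) = 0.263446, coefficient = 2
x_4 = 3.2500, f(x_4) = -0.108195, coefficient = 2
x_5 = 3.6250, f(x_5) = -0.464799, coefficient = 2
x_6 = 4.0000, f(x_6) = -0.756802, coefficient = 1

I ≈ (0.375000/2) × 2.505671 = 0.469813
Exact value: 0.475398
Error: 0.005584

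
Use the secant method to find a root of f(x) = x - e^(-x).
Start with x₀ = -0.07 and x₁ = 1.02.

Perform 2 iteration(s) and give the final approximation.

f(x) = x - e^(-x)
x₀ = -0.07, x₁ = 1.02

Secant formula: x_{n+1} = x_n - f(x_n)(x_n - x_{n-1})/(f(x_n) - f(x_{n-1}))

Iteration 1:
  f(-0.070000) = -1.142508
  f(1.020000) = 0.659405
  x_2 = 1.020000 - 0.659405×(1.020000 - (-0.070000))/(0.659405 - (-1.142508))
       = 0.621118
Iteration 2:
  f(1.020000) = 0.659405
  f(0.621118) = 0.083774
  x_3 = 0.621118 - 0.083774×(0.621118 - 1.020000)/(0.083774 - 0.659405)
       = 0.563067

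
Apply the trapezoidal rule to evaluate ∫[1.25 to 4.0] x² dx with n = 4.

f(x) = x²
a = 1.25, b = 4.0, n = 4
h = (b - a)/n = 0.687500

Trapezoidal rule: (h/2)[f(x₀) + 2f(x₁) + 2f(x₂) + ... + f(xₙ)]

x_0 = 1.2500, f(x_0) = 1.562500, coefficient = 1
x_1 = 1.9375, f(x_1) = 3.753906, coefficient = 2
x_2 = 2.6250, f(x_2) = 6.890625, coefficient = 2
x_3 = 3.3125, f(x_3) = 10.972656, coefficient = 2
x_4 = 4.0000, f(x_4) = 16.000000, coefficient = 1

I ≈ (0.687500/2) × 60.796875 = 20.898926
Exact value: 20.682292
Error: 0.216634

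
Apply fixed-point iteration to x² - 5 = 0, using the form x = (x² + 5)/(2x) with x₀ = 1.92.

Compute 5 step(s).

Equation: x² - 5 = 0
Fixed-point form: x = (x² + 5)/(2x)
x₀ = 1.92

x_1 = g(1.920000) = 2.262083
x_2 = g(2.262083) = 2.236218
x_3 = g(2.236218) = 2.236068
x_4 = g(2.236068) = 2.236068
x_5 = g(2.236068) = 2.236068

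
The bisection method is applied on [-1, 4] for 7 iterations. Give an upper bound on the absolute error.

Bisection error bound: |error| ≤ (b-a)/2^n
|error| ≤ (4 - (-1))/2^7 = 5/2^7
|error| ≤ 0.0390625000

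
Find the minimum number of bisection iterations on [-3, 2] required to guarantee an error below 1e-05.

We need (b-a)/2^n ≤ 1e-05
(2 - (-3))/2^n ≤ 1e-05
5/2^n ≤ 1e-05
2^n ≥ 500000
n ≥ log₂(500000) = 18.93
n ≥ 19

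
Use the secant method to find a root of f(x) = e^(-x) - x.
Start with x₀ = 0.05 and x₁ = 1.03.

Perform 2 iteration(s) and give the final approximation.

f(x) = e^(-x) - x
x₀ = 0.05, x₁ = 1.03

Secant formula: x_{n+1} = x_n - f(x_n)(x_n - x_{n-1})/(f(x_n) - f(x_{n-1}))

Iteration 1:
  f(0.050000) = 0.901229
  f(1.030000) = -0.672993
  x_2 = 1.030000 - (-0.672993)×(1.030000 - 0.050000)/(-0.672993 - 0.901229)
       = 0.611042
Iteration 2:
  f(1.030000) = -0.672993
  f(0.611042) = -0.068257
  x_3 = 0.611042 - (-0.068257)×(0.611042 - 1.030000)/(-0.068257 - (-0.672993))
       = 0.563754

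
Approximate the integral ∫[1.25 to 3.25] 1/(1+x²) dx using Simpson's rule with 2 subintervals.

f(x) = 1/(1+x²)
a = 1.25, b = 3.25, n = 2
h = (b - a)/n = 1.000000

Simpson's rule: (h/3)[f(x₀) + 4f(x₁) + 2f(x₂) + ... + f(xₙ)]

x_0 = 1.2500, f(x_0) = 0.390244, coefficient = 1
x_1 = 2.2500, f(x_1) = 0.164948, coefficient = 4
x_2 = 3.2500, f(x_2) = 0.086486, coefficient = 1

I ≈ (1.000000/3) × 1.136524 = 0.378841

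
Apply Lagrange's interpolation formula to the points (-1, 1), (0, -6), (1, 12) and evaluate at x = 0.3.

Lagrange interpolation formula:
P(x) = Σ yᵢ × Lᵢ(x)
where Lᵢ(x) = Π_{j≠i} (x - xⱼ)/(xᵢ - xⱼ)

L_0(0.3) = (0.3 - 0)/(-1 - 0) × (0.3 - 1)/(-1 - 1) = -0.105000
L_1(0.3) = (0.3 - (-1))/(0 - (-1)) × (0.3 - 1)/(0 - 1) = 0.910000
L_2(0.3) = (0.3 - (-1))/(1 - (-1)) × (0.3 - 0)/(1 - 0) = 0.195000

P(0.3) = 1×L_0(0.3) + (-6)×L_1(0.3) + 12×L_2(0.3)
P(0.3) = -3.225000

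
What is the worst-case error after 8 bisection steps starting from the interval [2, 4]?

Bisection error bound: |error| ≤ (b-a)/2^n
|error| ≤ (4 - 2)/2^8 = 2/2^8
|error| ≤ 0.0078125000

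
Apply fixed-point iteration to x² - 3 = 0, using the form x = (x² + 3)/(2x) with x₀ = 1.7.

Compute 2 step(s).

Equation: x² - 3 = 0
Fixed-point form: x = (x² + 3)/(2x)
x₀ = 1.7

x_1 = g(1.700000) = 1.732353
x_2 = g(1.732353) = 1.732051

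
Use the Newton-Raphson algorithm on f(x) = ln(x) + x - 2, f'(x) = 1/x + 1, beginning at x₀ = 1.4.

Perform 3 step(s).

f(x) = ln(x) + x - 2
f'(x) = 1/x + 1
x₀ = 1.4

Newton-Raphson formula: x_{n+1} = x_n - f(x_n)/f'(x_n)

Iteration 1:
  f(1.400000) = -0.263528
  f'(1.400000) = 1.714286
  x_1 = 1.400000 - (-0.263528)/1.714286 = 1.553725
Iteration 2:
  f(1.553725) = -0.005621
  f'(1.553725) = 1.643615
  x_2 = 1.553725 - (-0.005621)/1.643615 = 1.557144
Iteration 3:
  f(1.557144) = -0.000002
  f'(1.557144) = 1.642201
  x_3 = 1.557144 - (-0.000002)/1.642201 = 1.557146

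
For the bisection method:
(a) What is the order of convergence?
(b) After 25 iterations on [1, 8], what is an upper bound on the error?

(a) Bisection has linear (order 1) convergence; the error is halved each step.

(b) Error bound = (b-a)/2^n = (8 - 1)/2^{25}
    = 7/2^{25}

(a) 1 (linear); (b) error ≤ 2.09e-07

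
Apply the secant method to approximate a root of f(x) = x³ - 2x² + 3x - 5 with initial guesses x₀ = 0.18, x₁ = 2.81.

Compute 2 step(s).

f(x) = x³ - 2x² + 3x - 5
x₀ = 0.18, x₁ = 2.81

Secant formula: x_{n+1} = x_n - f(x_n)(x_n - x_{n-1})/(f(x_n) - f(x_{n-1}))

Iteration 1:
  f(0.180000) = -4.518968
  f(2.810000) = 9.825841
  x_2 = 2.810000 - 9.825841×(2.810000 - 0.180000)/(9.825841 - (-4.518968))
       = 1.008515
Iteration 2:
  f(2.810000) = 9.825841
  f(1.008515) = -2.982897
  x_3 = 1.008515 - (-2.982897)×(1.008515 - 2.810000)/(-2.982897 - 9.825841)
       = 1.428044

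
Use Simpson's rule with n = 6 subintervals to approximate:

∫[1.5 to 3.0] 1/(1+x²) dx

f(x) = 1/(1+x²)
a = 1.5, b = 3.0, n = 6
h = (b - a)/n = 0.250000

Simpson's rule: (h/3)[f(x₀) + 4f(x₁) + 2f(x₂) + ... + f(xₙ)]

x_0 = 1.5000, f(x_0) = 0.307692, coefficient = 1
x_1 = 1.7500, f(x_1) = 0.246154, coefficient = 4
x_2 = 2.0000, f(x_2) = 0.200000, coefficient = 2
x_3 = 2.2500, f(x_3) = 0.164948, coefficient = 4
x_4 = 2.5000, f(x_4) = 0.137931, coefficient = 2
x_5 = 2.7500, f(x_5) = 0.116788, coefficient = 4
x_6 = 3.0000, f(x_6) = 0.100000, coefficient = 1

I ≈ (0.250000/3) × 3.195117 = 0.266260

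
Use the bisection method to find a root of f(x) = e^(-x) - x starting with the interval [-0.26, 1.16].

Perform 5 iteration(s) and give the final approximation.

f(x) = e^(-x) - x
Initial interval: [-0.26, 1.16]

Iteration 1:
  c_1 = (-0.260000 + 1.160000)/2 = 0.450000
  f(c_1) = f(0.450000) = 0.187628
  f(a) × f(c) ≥ 0, new interval: [0.450000, 1.160000]
Iteration 2:
  c_2 = (0.450000 + 1.160000)/2 = 0.805000
  f(c_2) = f(0.805000) = -0.357912
  f(a) × f(c) < 0, new interval: [0.450000, 0.805000]
Iteration 3:
  c_3 = (0.450000 + 0.805000)/2 = 0.627500
  f(c_3) = f(0.627500) = -0.093575
  f(a) × f(c) < 0, new interval: [0.450000, 0.627500]
Iteration 4:
  c_4 = (0.450000 + 0.627500)/2 = 0.538750
  f(c_4) = f(0.538750) = 0.044727
  f(a) × f(c) ≥ 0, new interval: [0.538750, 0.627500]
Iteration 5:
  c_5 = (0.538750 + 0.627500)/2 = 0.583125
  f(c_5) = f(0.583125) = -0.024974
  f(a) × f(c) < 0, new interval: [0.538750, 0.583125]

After 5 iteration(s), the approximation is c_5 = 0.583125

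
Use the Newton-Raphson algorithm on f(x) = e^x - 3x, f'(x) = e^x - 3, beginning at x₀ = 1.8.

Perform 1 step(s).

f(x) = e^x - 3x
f'(x) = e^x - 3
x₀ = 1.8

Newton-Raphson formula: x_{n+1} = x_n - f(x_n)/f'(x_n)

Iteration 1:
  f(1.800000) = 0.649647
  f'(1.800000) = 3.049647
  x_1 = 1.800000 - 0.649647/3.049647 = 1.586976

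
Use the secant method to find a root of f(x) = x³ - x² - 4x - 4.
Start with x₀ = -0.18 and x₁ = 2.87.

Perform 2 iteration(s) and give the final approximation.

f(x) = x³ - x² - 4x - 4
x₀ = -0.18, x₁ = 2.87

Secant formula: x_{n+1} = x_n - f(x_n)(x_n - x_{n-1})/(f(x_n) - f(x_{n-1}))

Iteration 1:
  f(-0.180000) = -3.318232
  f(2.870000) = -0.076997
  x_2 = 2.870000 - (-0.076997)×(2.870000 - (-0.180000))/(-0.076997 - (-3.318232))
       = 2.942454
Iteration 2:
  f(2.870000) = -0.076997
  f(2.942454) = 1.048022
  x_3 = 2.942454 - 1.048022×(2.942454 - 2.870000)/(1.048022 - (-0.076997))
       = 2.874959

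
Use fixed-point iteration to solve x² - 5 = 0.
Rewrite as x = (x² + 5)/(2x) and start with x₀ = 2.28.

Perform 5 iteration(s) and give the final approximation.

Equation: x² - 5 = 0
Fixed-point form: x = (x² + 5)/(2x)
x₀ = 2.28

x_1 = g(2.280000) = 2.236491
x_2 = g(2.236491) = 2.236068
x_3 = g(2.236068) = 2.236068
x_4 = g(2.236068) = 2.236068
x_5 = g(2.236068) = 2.236068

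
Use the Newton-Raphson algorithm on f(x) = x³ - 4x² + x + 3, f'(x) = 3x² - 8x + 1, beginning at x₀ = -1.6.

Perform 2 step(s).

f(x) = x³ - 4x² + x + 3
f'(x) = 3x² - 8x + 1
x₀ = -1.6

Newton-Raphson formula: x_{n+1} = x_n - f(x_n)/f'(x_n)

Iteration 1:
  f(-1.600000) = -12.936000
  f'(-1.600000) = 21.480000
  x_1 = -1.600000 - (-12.936000)/21.480000 = -0.997765
Iteration 2:
  f(-0.997765) = -2.973219
  f'(-0.997765) = 11.968730
  x_2 = -0.997765 - (-2.973219)/11.968730 = -0.749350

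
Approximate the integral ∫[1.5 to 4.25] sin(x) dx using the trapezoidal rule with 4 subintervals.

f(x) = sin(x)
a = 1.5, b = 4.25, n = 4
h = (b - a)/n = 0.687500

Trapezoidal rule: (h/2)[f(x₀) + 2f(x₁) + 2f(x₂) + ... + f(xₙ)]

x_0 = 1.5000, f(x_0) = 0.997495, coefficient = 1
x_1 = 2.1875, f(x_1) = 0.815789, coefficient = 2
x_2 = 2.8750, f(x_2) = 0.263446, coefficient = 2
x_3 = 3.5625, f(x_3) = -0.408589, coefficient = 2
x_4 = 4.2500, f(x_4) = -0.894989, coefficient = 1

I ≈ (0.687500/2) × 1.443799 = 0.496306
Exact value: 0.516825
Error: 0.020519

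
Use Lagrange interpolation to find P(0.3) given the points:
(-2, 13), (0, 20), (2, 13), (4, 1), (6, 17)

Lagrange interpolation formula:
P(x) = Σ yᵢ × Lᵢ(x)
where Lᵢ(x) = Π_{j≠i} (x - xⱼ)/(xᵢ - xⱼ)

L_0(0.3) = (0.3 - 0)/(-2 - 0) × (0.3 - 2)/(-2 - 2) × (0.3 - 4)/(-2 - 4) × (0.3 - 6)/(-2 - 6) = -0.028010
L_1(0.3) = (0.3 - (-2))/(0 - (-2)) × (0.3 - 2)/(0 - 2) × (0.3 - 4)/(0 - 4) × (0.3 - 6)/(0 - 6) = 0.858978
L_2(0.3) = (0.3 - (-2))/(2 - (-2)) × (0.3 - 0)/(2 - 0) × (0.3 - 4)/(2 - 4) × (0.3 - 6)/(2 - 6) = 0.227377
L_3(0.3) = (0.3 - (-2))/(4 - (-2)) × (0.3 - 0)/(4 - 0) × (0.3 - 2)/(4 - 2) × (0.3 - 6)/(4 - 6) = -0.069647
L_4(0.3) = (0.3 - (-2))/(6 - (-2)) × (0.3 - 0)/(6 - 0) × (0.3 - 2)/(6 - 2) × (0.3 - 4)/(6 - 4) = 0.011302

P(0.3) = 13×L_0(0.3) + 20×L_1(0.3) + 13×L_2(0.3) + 1×L_3(0.3) + 17×L_4(0.3)
P(0.3) = 19.893819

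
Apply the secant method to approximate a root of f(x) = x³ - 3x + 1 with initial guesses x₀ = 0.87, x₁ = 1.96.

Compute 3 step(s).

f(x) = x³ - 3x + 1
x₀ = 0.87, x₁ = 1.96

Secant formula: x_{n+1} = x_n - f(x_n)(x_n - x_{n-1})/(f(x_n) - f(x_{n-1}))

Iteration 1:
  f(0.870000) = -0.951497
  f(1.960000) = 2.649536
  x_2 = 1.960000 - 2.649536×(1.960000 - 0.870000)/(2.649536 - (-0.951497))
       = 1.158010
Iteration 2:
  f(1.960000) = 2.649536
  f(1.158010) = -0.921154
  x_3 = 1.158010 - (-0.921154)×(1.158010 - 1.960000)/(-0.921154 - 2.649536)
       = 1.364904
Iteration 3:
  f(1.158010) = -0.921154
  f(1.364904) = -0.551946
  x_4 = 1.364904 - (-0.551946)×(1.364904 - 1.158010)/(-0.551946 - (-0.921154))
       = 1.674201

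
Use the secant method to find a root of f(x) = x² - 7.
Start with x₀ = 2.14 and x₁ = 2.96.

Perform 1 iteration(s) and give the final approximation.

f(x) = x² - 7
x₀ = 2.14, x₁ = 2.96

Secant formula: x_{n+1} = x_n - f(x_n)(x_n - x_{n-1})/(f(x_n) - f(x_{n-1}))

Iteration 1:
  f(2.140000) = -2.420400
  f(2.960000) = 1.761600
  x_2 = 2.960000 - 1.761600×(2.960000 - 2.140000)/(1.761600 - (-2.420400))
       = 2.614588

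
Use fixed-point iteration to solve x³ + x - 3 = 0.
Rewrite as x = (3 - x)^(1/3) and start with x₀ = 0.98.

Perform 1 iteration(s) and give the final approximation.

Equation: x³ + x - 3 = 0
Fixed-point form: x = (3 - x)^(1/3)
x₀ = 0.98

x_1 = g(0.980000) = 1.264107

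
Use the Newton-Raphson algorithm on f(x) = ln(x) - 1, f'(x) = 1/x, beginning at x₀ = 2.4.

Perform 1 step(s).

f(x) = ln(x) - 1
f'(x) = 1/x
x₀ = 2.4

Newton-Raphson formula: x_{n+1} = x_n - f(x_n)/f'(x_n)

Iteration 1:
  f(2.400000) = -0.124531
  f'(2.400000) = 0.416667
  x_1 = 2.400000 - (-0.124531)/0.416667 = 2.698875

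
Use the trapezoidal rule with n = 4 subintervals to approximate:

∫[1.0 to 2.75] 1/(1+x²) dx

f(x) = 1/(1+x²)
a = 1.0, b = 2.75, n = 4
h = (b - a)/n = 0.437500

Trapezoidal rule: (h/2)[f(x₀) + 2f(x₁) + 2f(x₂) + ... + f(xₙ)]

x_0 = 1.0000, f(x_0) = 0.500000, coefficient = 1
x_1 = 1.4375, f(x_1) = 0.326115, coefficient = 2
x_2 = 1.8750, f(x_2) = 0.221453, coefficient = 2
x_3 = 2.3125, f(x_3) = 0.157538, coefficient = 2
x_4 = 2.7500, f(x_4) = 0.116788, coefficient = 1

I ≈ (0.437500/2) × 2.027001 = 0.443406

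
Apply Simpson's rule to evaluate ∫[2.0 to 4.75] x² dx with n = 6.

f(x) = x²
a = 2.0, b = 4.75, n = 6
h = (b - a)/n = 0.458333

Simpson's rule: (h/3)[f(x₀) + 4f(x₁) + 2f(x₂) + ... + f(xₙ)]

x_0 = 2.0000, f(x_0) = 4.000000, coefficient = 1
x_1 = 2.4583, f(x_1) = 6.043403, coefficient = 4
x_2 = 2.9167, f(x_2) = 8.506944, coefficient = 2
x_3 = 3.3750, f(x_3) = 11.390625, coefficient = 4
x_4 = 3.8333, f(x_4) = 14.694444, coefficient = 2
x_5 = 4.2917, f(x_5) = 18.418403, coefficient = 4
x_6 = 4.7500, f(x_6) = 22.562500, coefficient = 1

I ≈ (0.458333/3) × 216.375000 = 33.057292
Exact value: 33.057292
Error: 0.000000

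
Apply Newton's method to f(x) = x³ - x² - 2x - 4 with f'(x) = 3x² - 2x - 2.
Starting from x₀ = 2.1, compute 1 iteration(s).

f(x) = x³ - x² - 2x - 4
f'(x) = 3x² - 2x - 2
x₀ = 2.1

Newton-Raphson formula: x_{n+1} = x_n - f(x_n)/f'(x_n)

Iteration 1:
  f(2.100000) = -3.349000
  f'(2.100000) = 7.030000
  x_1 = 2.100000 - (-3.349000)/7.030000 = 2.576387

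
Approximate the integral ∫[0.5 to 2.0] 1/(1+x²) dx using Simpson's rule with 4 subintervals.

f(x) = 1/(1+x²)
a = 0.5, b = 2.0, n = 4
h = (b - a)/n = 0.375000

Simpson's rule: (h/3)[f(x₀) + 4f(x₁) + 2f(x₂) + ... + f(xₙ)]

x_0 = 0.5000, f(x_0) = 0.800000, coefficient = 1
x_1 = 0.8750, f(x_1) = 0.566372, coefficient = 4
x_2 = 1.2500, f(x_2) = 0.390244, coefficient = 2
x_3 = 1.6250, f(x_3) = 0.274678, coefficient = 4
x_4 = 2.0000, f(x_4) = 0.200000, coefficient = 1

I ≈ (0.375000/3) × 5.144687 = 0.643086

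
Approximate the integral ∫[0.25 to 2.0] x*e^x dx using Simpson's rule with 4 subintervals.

f(x) = x*e^x
a = 0.25, b = 2.0, n = 4
h = (b - a)/n = 0.437500

Simpson's rule: (h/3)[f(x₀) + 4f(x₁) + 2f(x₂) + ... + f(xₙ)]

x_0 = 0.2500, f(x_0) = 0.321006, coefficient = 1
x_1 = 0.6875, f(x_1) = 1.367257, coefficient = 4
x_2 = 1.1250, f(x_2) = 3.465244, coefficient = 2
x_3 = 1.5625, f(x_3) = 7.454271, coefficient = 4
x_4 = 2.0000, f(x_4) = 14.778112, coefficient = 1

I ≈ (0.437500/3) × 57.315717 = 8.358542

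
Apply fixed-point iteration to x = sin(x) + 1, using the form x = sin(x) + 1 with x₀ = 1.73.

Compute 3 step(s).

Equation: x = sin(x) + 1
Fixed-point form: x = sin(x) + 1
x₀ = 1.73

x_1 = g(1.730000) = 1.987354
x_2 = g(1.987354) = 1.914487
x_3 = g(1.914487) = 1.941517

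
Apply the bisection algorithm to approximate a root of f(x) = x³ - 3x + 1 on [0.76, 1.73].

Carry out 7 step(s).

f(x) = x³ - 3x + 1
Initial interval: [0.76, 1.73]

Iteration 1:
  c_1 = (0.760000 + 1.730000)/2 = 1.245000
  f(c_1) = f(1.245000) = -0.805219
  f(a) × f(c) ≥ 0, new interval: [1.245000, 1.730000]
Iteration 2:
  c_2 = (1.245000 + 1.730000)/2 = 1.487500
  f(c_2) = f(1.487500) = -0.171174
  f(a) × f(c) ≥ 0, new interval: [1.487500, 1.730000]
Iteration 3:
  c_3 = (1.487500 + 1.730000)/2 = 1.608750
  f(c_3) = f(1.608750) = 0.337318
  f(a) × f(c) < 0, new interval: [1.487500, 1.608750]
Iteration 4:
  c_4 = (1.487500 + 1.608750)/2 = 1.548125
  f(c_4) = f(1.548125) = 0.066002
  f(a) × f(c) < 0, new interval: [1.487500, 1.548125]
Iteration 5:
  c_5 = (1.487500 + 1.548125)/2 = 1.517813
  f(c_5) = f(1.517813) = -0.056770
  f(a) × f(c) ≥ 0, new interval: [1.517813, 1.548125]
Iteration 6:
  c_6 = (1.517813 + 1.548125)/2 = 1.532969
  f(c_6) = f(1.532969) = 0.003560
  f(a) × f(c) < 0, new interval: [1.517813, 1.532969]
Iteration 7:
  c_7 = (1.517813 + 1.532969)/2 = 1.525391
  f(c_7) = f(1.525391) = -0.026868
  f(a) × f(c) ≥ 0, new interval: [1.525391, 1.532969]

After 7 iteration(s), the approximation is c_7 = 1.525391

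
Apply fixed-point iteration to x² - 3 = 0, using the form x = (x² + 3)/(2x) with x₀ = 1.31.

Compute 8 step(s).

Equation: x² - 3 = 0
Fixed-point form: x = (x² + 3)/(2x)
x₀ = 1.31

x_1 = g(1.310000) = 1.800038
x_2 = g(1.800038) = 1.733335
x_3 = g(1.733335) = 1.732051
x_4 = g(1.732051) = 1.732051
x_5 = g(1.732051) = 1.732051
x_6 = g(1.732051) = 1.732051
x_7 = g(1.732051) = 1.732051
x_8 = g(1.732051) = 1.732051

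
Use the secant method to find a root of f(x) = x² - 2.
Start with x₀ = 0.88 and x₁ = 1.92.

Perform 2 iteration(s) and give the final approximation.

f(x) = x² - 2
x₀ = 0.88, x₁ = 1.92

Secant formula: x_{n+1} = x_n - f(x_n)(x_n - x_{n-1})/(f(x_n) - f(x_{n-1}))

Iteration 1:
  f(0.880000) = -1.225600
  f(1.920000) = 1.686400
  x_2 = 1.920000 - 1.686400×(1.920000 - 0.880000)/(1.686400 - (-1.225600))
       = 1.317714
Iteration 2:
  f(1.920000) = 1.686400
  f(1.317714) = -0.263629
  x_3 = 1.317714 - (-0.263629)×(1.317714 - 1.920000)/(-0.263629 - 1.686400)
       = 1.399139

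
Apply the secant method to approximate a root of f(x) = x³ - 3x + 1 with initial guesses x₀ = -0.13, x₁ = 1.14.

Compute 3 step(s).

f(x) = x³ - 3x + 1
x₀ = -0.13, x₁ = 1.14

Secant formula: x_{n+1} = x_n - f(x_n)(x_n - x_{n-1})/(f(x_n) - f(x_{n-1}))

Iteration 1:
  f(-0.130000) = 1.387803
  f(1.140000) = -0.938456
  x_2 = 1.140000 - (-0.938456)×(1.140000 - (-0.130000))/(-0.938456 - 1.387803)
       = 0.627658
Iteration 2:
  f(1.140000) = -0.938456
  f(0.627658) = -0.635706
  x_3 = 0.627658 - (-0.635706)×(0.627658 - 1.140000)/(-0.635706 - (-0.938456))
       = -0.448143
Iteration 3:
  f(0.627658) = -0.635706
  f(-0.448143) = 2.254426
  x_4 = -0.448143 - 2.254426×(-0.448143 - 0.627658)/(2.254426 - (-0.635706))
       = 0.391028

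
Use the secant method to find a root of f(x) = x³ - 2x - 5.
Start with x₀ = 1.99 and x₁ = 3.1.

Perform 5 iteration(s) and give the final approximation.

f(x) = x³ - 2x - 5
x₀ = 1.99, x₁ = 3.1

Secant formula: x_{n+1} = x_n - f(x_n)(x_n - x_{n-1})/(f(x_n) - f(x_{n-1}))

Iteration 1:
  f(1.990000) = -1.099401
  f(3.100000) = 18.591000
  x_2 = 3.100000 - 18.591000×(3.100000 - 1.990000)/(18.591000 - (-1.099401))
       = 2.051976
Iteration 2:
  f(3.100000) = 18.591000
  f(2.051976) = -0.463889
  x_3 = 2.051976 - (-0.463889)×(2.051976 - 3.100000)/(-0.463889 - 18.591000)
       = 2.077490
Iteration 3:
  f(2.051976) = -0.463889
  f(2.077490) = -0.188605
  x_4 = 2.077490 - (-0.188605)×(2.077490 - 2.051976)/(-0.188605 - (-0.463889))
       = 2.094971
Iteration 4:
  f(2.077490) = -0.188605
  f(2.094971) = 0.004678
  x_5 = 2.094971 - 0.004678×(2.094971 - 2.077490)/(0.004678 - (-0.188605))
       = 2.094547
Iteration 5:
  f(2.094971) = 0.004678
  f(2.094547) = -0.000045
  x_6 = 2.094547 - (-0.000045)×(2.094547 - 2.094971)/(-0.000045 - 0.004678)
       = 2.094551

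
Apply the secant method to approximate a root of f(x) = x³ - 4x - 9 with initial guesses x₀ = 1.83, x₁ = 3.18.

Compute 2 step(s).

f(x) = x³ - 4x - 9
x₀ = 1.83, x₁ = 3.18

Secant formula: x_{n+1} = x_n - f(x_n)(x_n - x_{n-1})/(f(x_n) - f(x_{n-1}))

Iteration 1:
  f(1.830000) = -10.191513
  f(3.180000) = 10.437432
  x_2 = 3.180000 - 10.437432×(3.180000 - 1.830000)/(10.437432 - (-10.191513))
       = 2.496953
Iteration 2:
  f(3.180000) = 10.437432
  f(2.496953) = -3.419870
  x_3 = 2.496953 - (-3.419870)×(2.496953 - 3.180000)/(-3.419870 - 10.437432)
       = 2.665524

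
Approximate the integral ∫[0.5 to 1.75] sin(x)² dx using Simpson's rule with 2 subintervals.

f(x) = sin(x)²
a = 0.5, b = 1.75, n = 2
h = (b - a)/n = 0.625000

Simpson's rule: (h/3)[f(x₀) + 4f(x₁) + 2f(x₂) + ... + f(xₙ)]

x_0 = 0.5000, f(x_0) = 0.229849, coefficient = 1
x_1 = 1.1250, f(x_1) = 0.814087, coefficient = 4
x_2 = 1.7500, f(x_2) = 0.968228, coefficient = 1

I ≈ (0.625000/3) × 4.454424 = 0.928005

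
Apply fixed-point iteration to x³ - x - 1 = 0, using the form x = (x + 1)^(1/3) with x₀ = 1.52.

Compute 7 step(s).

Equation: x³ - x - 1 = 0
Fixed-point form: x = (x + 1)^(1/3)
x₀ = 1.52

x_1 = g(1.520000) = 1.360818
x_2 = g(1.360818) = 1.331540
x_3 = g(1.331540) = 1.326013
x_4 = g(1.326013) = 1.324964
x_5 = g(1.324964) = 1.324765
x_6 = g(1.324765) = 1.324727
x_7 = g(1.324727) = 1.324720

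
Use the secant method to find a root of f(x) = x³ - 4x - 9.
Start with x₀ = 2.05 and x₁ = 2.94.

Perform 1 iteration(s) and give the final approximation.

f(x) = x³ - 4x - 9
x₀ = 2.05, x₁ = 2.94

Secant formula: x_{n+1} = x_n - f(x_n)(x_n - x_{n-1})/(f(x_n) - f(x_{n-1}))

Iteration 1:
  f(2.050000) = -8.584875
  f(2.940000) = 4.652184
  x_2 = 2.940000 - 4.652184×(2.940000 - 2.050000)/(4.652184 - (-8.584875))
       = 2.627208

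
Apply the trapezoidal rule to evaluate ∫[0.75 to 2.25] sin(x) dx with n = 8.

f(x) = sin(x)
a = 0.75, b = 2.25, n = 8
h = (b - a)/n = 0.187500

Trapezoidal rule: (h/2)[f(x₀) + 2f(x₁) + 2f(x₂) + ... + f(xₙ)]

x_0 = 0.7500, f(x_0) = 0.681639, coefficient = 1
x_1 = 0.9375, f(x_1) = 0.806081, coefficient = 2
x_2 = 1.1250, f(x_2) = 0.902268, coefficient = 2
x_3 = 1.3125, f(x_3) = 0.966827, coefficient = 2
x_4 = 1.5000, f(x_4) = 0.997495, coefficient = 2
x_5 = 1.6875, f(x_5) = 0.993198, coefficient = 2
x_6 = 1.8750, f(x_6) = 0.954086, coefficient = 2
x_7 = 2.0625, f(x_7) = 0.881530, coefficient = 2
x_8 = 2.2500, f(x_8) = 0.778073, coefficient = 1

I ≈ (0.187500/2) × 14.462679 = 1.355876
Exact value: 1.359862
Error: 0.003986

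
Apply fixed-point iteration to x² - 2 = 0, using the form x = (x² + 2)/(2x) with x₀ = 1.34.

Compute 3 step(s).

Equation: x² - 2 = 0
Fixed-point form: x = (x² + 2)/(2x)
x₀ = 1.34

x_1 = g(1.340000) = 1.416269
x_2 = g(1.416269) = 1.414215
x_3 = g(1.414215) = 1.414214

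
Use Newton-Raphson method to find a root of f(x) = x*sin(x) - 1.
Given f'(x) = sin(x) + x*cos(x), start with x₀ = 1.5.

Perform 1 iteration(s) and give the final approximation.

f(x) = x*sin(x) - 1
f'(x) = sin(x) + x*cos(x)
x₀ = 1.5

Newton-Raphson formula: x_{n+1} = x_n - f(x_n)/f'(x_n)

Iteration 1:
  f(1.500000) = 0.496242
  f'(1.500000) = 1.103601
  x_1 = 1.500000 - 0.496242/1.103601 = 1.050342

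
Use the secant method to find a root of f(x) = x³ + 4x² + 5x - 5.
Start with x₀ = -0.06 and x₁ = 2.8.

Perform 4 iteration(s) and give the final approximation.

f(x) = x³ + 4x² + 5x - 5
x₀ = -0.06, x₁ = 2.8

Secant formula: x_{n+1} = x_n - f(x_n)(x_n - x_{n-1})/(f(x_n) - f(x_{n-1}))

Iteration 1:
  f(-0.060000) = -5.285816
  f(2.800000) = 62.312000
  x_2 = 2.800000 - 62.312000×(2.800000 - (-0.060000))/(62.312000 - (-5.285816))
       = 0.163638
Iteration 2:
  f(2.800000) = 62.312000
  f(0.163638) = -4.070319
  x_3 = 0.163638 - (-4.070319)×(0.163638 - 2.800000)/(-4.070319 - 62.312000)
       = 0.325290
Iteration 3:
  f(0.163638) = -4.070319
  f(0.325290) = -2.915876
  x_4 = 0.325290 - (-2.915876)×(0.325290 - 0.163638)/(-2.915876 - (-4.070319))
       = 0.733588
Iteration 4:
  f(0.325290) = -2.915876
  f(0.733588) = 1.215331
  x_5 = 0.733588 - 1.215331×(0.733588 - 0.325290)/(1.215331 - (-2.915876))
       = 0.613474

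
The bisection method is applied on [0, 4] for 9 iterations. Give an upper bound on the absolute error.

Bisection error bound: |error| ≤ (b-a)/2^n
|error| ≤ (4 - 0)/2^9 = 4/2^9
|error| ≤ 0.0078125000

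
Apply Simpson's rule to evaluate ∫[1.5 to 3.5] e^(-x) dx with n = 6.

f(x) = e^(-x)
a = 1.5, b = 3.5, n = 6
h = (b - a)/n = 0.333333

Simpson's rule: (h/3)[f(x₀) + 4f(x₁) + 2f(x₂) + ... + f(xₙ)]

x_0 = 1.5000, f(x_0) = 0.223130, coefficient = 1
x_1 = 1.8333, f(x_1) = 0.159880, coefficient = 4
x_2 = 2.1667, f(x_2) = 0.114559, coefficient = 2
x_3 = 2.5000, f(x_3) = 0.082085, coefficient = 4
x_4 = 2.8333, f(x_4) = 0.058816, coefficient = 2
x_5 = 3.1667, f(x_5) = 0.042144, coefficient = 4
x_6 = 3.5000, f(x_6) = 0.030197, coefficient = 1

I ≈ (0.333333/3) × 1.736513 = 0.192946
Exact value: 0.192933
Error: 0.000013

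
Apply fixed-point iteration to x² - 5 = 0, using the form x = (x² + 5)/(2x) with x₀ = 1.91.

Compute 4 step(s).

Equation: x² - 5 = 0
Fixed-point form: x = (x² + 5)/(2x)
x₀ = 1.91

x_1 = g(1.910000) = 2.263901
x_2 = g(2.263901) = 2.236239
x_3 = g(2.236239) = 2.236068
x_4 = g(2.236068) = 2.236068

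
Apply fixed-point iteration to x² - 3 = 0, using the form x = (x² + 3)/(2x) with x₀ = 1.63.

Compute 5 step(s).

Equation: x² - 3 = 0
Fixed-point form: x = (x² + 3)/(2x)
x₀ = 1.63

x_1 = g(1.630000) = 1.735245
x_2 = g(1.735245) = 1.732054
x_3 = g(1.732054) = 1.732051
x_4 = g(1.732051) = 1.732051
x_5 = g(1.732051) = 1.732051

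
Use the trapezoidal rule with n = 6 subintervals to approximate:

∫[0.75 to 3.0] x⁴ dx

f(x) = x⁴
a = 0.75, b = 3.0, n = 6
h = (b - a)/n = 0.375000

Trapezoidal rule: (h/2)[f(x₀) + 2f(x₁) + 2f(x₂) + ... + f(xₙ)]

x_0 = 0.7500, f(x_0) = 0.316406, coefficient = 1
x_1 = 1.1250, f(x_1) = 1.601807, coefficient = 2
x_2 = 1.5000, f(x_2) = 5.062500, coefficient = 2
x_3 = 1.8750, f(x_3) = 12.359619, coefficient = 2
x_4 = 2.2500, f(x_4) = 25.628906, coefficient = 2
x_5 = 2.6250, f(x_5) = 47.480713, coefficient = 2
x_6 = 3.0000, f(x_6) = 81.000000, coefficient = 1

I ≈ (0.375000/2) × 265.583496 = 49.796906
Exact value: 48.552539
Error: 1.244366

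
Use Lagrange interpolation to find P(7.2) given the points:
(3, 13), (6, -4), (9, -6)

Lagrange interpolation formula:
P(x) = Σ yᵢ × Lᵢ(x)
where Lᵢ(x) = Π_{j≠i} (x - xⱼ)/(xᵢ - xⱼ)

L_0(7.2) = (7.2 - 6)/(3 - 6) × (7.2 - 9)/(3 - 9) = -0.120000
L_1(7.2) = (7.2 - 3)/(6 - 3) × (7.2 - 9)/(6 - 9) = 0.840000
L_2(7.2) = (7.2 - 3)/(9 - 3) × (7.2 - 6)/(9 - 6) = 0.280000

P(7.2) = 13×L_0(7.2) + (-4)×L_1(7.2) + (-6)×L_2(7.2)
P(7.2) = -6.600000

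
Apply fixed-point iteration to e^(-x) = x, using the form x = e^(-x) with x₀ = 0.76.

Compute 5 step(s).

Equation: e^(-x) = x
Fixed-point form: x = e^(-x)
x₀ = 0.76

x_1 = g(0.760000) = 0.467666
x_2 = g(0.467666) = 0.626462
x_3 = g(0.626462) = 0.534479
x_4 = g(0.534479) = 0.585974
x_5 = g(0.585974) = 0.556563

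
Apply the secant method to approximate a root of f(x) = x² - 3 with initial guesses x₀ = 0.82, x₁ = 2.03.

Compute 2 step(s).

f(x) = x² - 3
x₀ = 0.82, x₁ = 2.03

Secant formula: x_{n+1} = x_n - f(x_n)(x_n - x_{n-1})/(f(x_n) - f(x_{n-1}))

Iteration 1:
  f(0.820000) = -2.327600
  f(2.030000) = 1.120900
  x_2 = 2.030000 - 1.120900×(2.030000 - 0.820000)/(1.120900 - (-2.327600))
       = 1.636702
Iteration 2:
  f(2.030000) = 1.120900
  f(1.636702) = -0.321207
  x_3 = 1.636702 - (-0.321207)×(1.636702 - 2.030000)/(-0.321207 - 1.120900)
       = 1.724303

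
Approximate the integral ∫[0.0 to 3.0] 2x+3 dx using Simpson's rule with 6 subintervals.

f(x) = 2x+3
a = 0.0, b = 3.0, n = 6
h = (b - a)/n = 0.500000

Simpson's rule: (h/3)[f(x₀) + 4f(x₁) + 2f(x₂) + ... + f(xₙ)]

x_0 = 0.0000, f(x_0) = 3.000000, coefficient = 1
x_1 = 0.5000, f(x_1) = 4.000000, coefficient = 4
x_2 = 1.0000, f(x_2) = 5.000000, coefficient = 2
x_3 = 1.5000, f(x_3) = 6.000000, coefficient = 4
x_4 = 2.0000, f(x_4) = 7.000000, coefficient = 2
x_5 = 2.5000, f(x_5) = 8.000000, coefficient = 4
x_6 = 3.0000, f(x_6) = 9.000000, coefficient = 1

I ≈ (0.500000/3) × 108.000000 = 18.000000
Exact value: 18.000000
Error: 0.000000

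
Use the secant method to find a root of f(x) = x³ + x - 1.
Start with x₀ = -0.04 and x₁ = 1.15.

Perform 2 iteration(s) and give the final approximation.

f(x) = x³ + x - 1
x₀ = -0.04, x₁ = 1.15

Secant formula: x_{n+1} = x_n - f(x_n)(x_n - x_{n-1})/(f(x_n) - f(x_{n-1}))

Iteration 1:
  f(-0.040000) = -1.040064
  f(1.150000) = 1.670875
  x_2 = 1.150000 - 1.670875×(1.150000 - (-0.040000))/(1.670875 - (-1.040064))
       = 0.416549
Iteration 2:
  f(1.150000) = 1.670875
  f(0.416549) = -0.511174
  x_3 = 0.416549 - (-0.511174)×(0.416549 - 1.150000)/(-0.511174 - 1.670875)
       = 0.588370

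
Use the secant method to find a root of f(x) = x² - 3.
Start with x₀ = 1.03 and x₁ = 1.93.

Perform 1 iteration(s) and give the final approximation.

f(x) = x² - 3
x₀ = 1.03, x₁ = 1.93

Secant formula: x_{n+1} = x_n - f(x_n)(x_n - x_{n-1})/(f(x_n) - f(x_{n-1}))

Iteration 1:
  f(1.030000) = -1.939100
  f(1.930000) = 0.724900
  x_2 = 1.930000 - 0.724900×(1.930000 - 1.030000)/(0.724900 - (-1.939100))
       = 1.685101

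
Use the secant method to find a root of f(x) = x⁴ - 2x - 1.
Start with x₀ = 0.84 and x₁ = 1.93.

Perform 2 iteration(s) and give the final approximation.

f(x) = x⁴ - 2x - 1
x₀ = 0.84, x₁ = 1.93

Secant formula: x_{n+1} = x_n - f(x_n)(x_n - x_{n-1})/(f(x_n) - f(x_{n-1}))

Iteration 1:
  f(0.840000) = -2.182129
  f(1.930000) = 9.014880
  x_2 = 1.930000 - 9.014880×(1.930000 - 0.840000)/(9.014880 - (-2.182129))
       = 1.052425
Iteration 2:
  f(1.930000) = 9.014880
  f(1.052425) = -1.878077
  x_3 = 1.052425 - (-1.878077)×(1.052425 - 1.930000)/(-1.878077 - 9.014880)
       = 1.203729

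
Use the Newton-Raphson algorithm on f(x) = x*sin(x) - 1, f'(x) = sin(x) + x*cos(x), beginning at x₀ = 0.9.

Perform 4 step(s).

f(x) = x*sin(x) - 1
f'(x) = sin(x) + x*cos(x)
x₀ = 0.9

Newton-Raphson formula: x_{n+1} = x_n - f(x_n)/f'(x_n)

Iteration 1:
  f(0.900000) = -0.295006
  f'(0.900000) = 1.342776
  x_1 = 0.900000 - (-0.295006)/1.342776 = 1.119698
Iteration 2:
  f(1.119698) = 0.007694
  f'(1.119698) = 1.388106
  x_2 = 1.119698 - 0.007694/1.388106 = 1.114156
Iteration 3:
  f(1.114156) = -0.000002
  f'(1.114156) = 1.388810
  x_3 = 1.114156 - (-0.000002)/1.388810 = 1.114157
Iteration 4:
  f(1.114157) = 0.000000
  f'(1.114157) = 1.388809
  x_4 = 1.114157 - 0.000000/1.388809 = 1.114157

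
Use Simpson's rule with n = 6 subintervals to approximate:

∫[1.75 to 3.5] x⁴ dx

f(x) = x⁴
a = 1.75, b = 3.5, n = 6
h = (b - a)/n = 0.291667

Simpson's rule: (h/3)[f(x₀) + 4f(x₁) + 2f(x₂) + ... + f(xₙ)]

x_0 = 1.7500, f(x_0) = 9.378906, coefficient = 1
x_1 = 2.0417, f(x_1) = 17.375582, coefficient = 4
x_2 = 2.3333, f(x_2) = 29.641975, coefficient = 2
x_3 = 2.6250, f(x_3) = 47.480713, coefficient = 4
x_4 = 2.9167, f(x_4) = 72.368104, coefficient = 2
x_5 = 3.2083, f(x_5) = 105.954141, coefficient = 4
x_6 = 3.5000, f(x_6) = 150.062500, coefficient = 1

I ≈ (0.291667/3) × 1046.703306 = 101.762821
Exact value: 101.761133
Error: 0.001689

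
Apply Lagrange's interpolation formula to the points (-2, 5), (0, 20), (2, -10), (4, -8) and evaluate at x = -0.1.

Lagrange interpolation formula:
P(x) = Σ yᵢ × Lᵢ(x)
where Lᵢ(x) = Π_{j≠i} (x - xⱼ)/(xᵢ - xⱼ)

L_0(-0.1) = (-0.1 - 0)/(-2 - 0) × (-0.1 - 2)/(-2 - 2) × (-0.1 - 4)/(-2 - 4) = 0.017937
L_1(-0.1) = (-0.1 - (-2))/(0 - (-2)) × (-0.1 - 2)/(0 - 2) × (-0.1 - 4)/(0 - 4) = 1.022437
L_2(-0.1) = (-0.1 - (-2))/(2 - (-2)) × (-0.1 - 0)/(2 - 0) × (-0.1 - 4)/(2 - 4) = -0.048687
L_3(-0.1) = (-0.1 - (-2))/(4 - (-2)) × (-0.1 - 0)/(4 - 0) × (-0.1 - 2)/(4 - 2) = 0.008313

P(-0.1) = 5×L_0(-0.1) + 20×L_1(-0.1) + (-10)×L_2(-0.1) + (-8)×L_3(-0.1)
P(-0.1) = 20.958812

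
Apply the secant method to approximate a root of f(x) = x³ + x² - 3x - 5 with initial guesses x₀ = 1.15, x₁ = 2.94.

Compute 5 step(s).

f(x) = x³ + x² - 3x - 5
x₀ = 1.15, x₁ = 2.94

Secant formula: x_{n+1} = x_n - f(x_n)(x_n - x_{n-1})/(f(x_n) - f(x_{n-1}))

Iteration 1:
  f(1.150000) = -5.606625
  f(2.940000) = 20.235784
  x_2 = 2.940000 - 20.235784×(2.940000 - 1.150000)/(20.235784 - (-5.606625))
       = 1.538348
Iteration 2:
  f(2.940000) = 20.235784
  f(1.538348) = -3.608003
  x_3 = 1.538348 - (-3.608003)×(1.538348 - 2.940000)/(-3.608003 - 20.235784)
       = 1.750444
Iteration 3:
  f(1.538348) = -3.608003
  f(1.750444) = -1.823822
  x_4 = 1.750444 - (-1.823822)×(1.750444 - 1.538348)/(-1.823822 - (-3.608003))
       = 1.967252
Iteration 4:
  f(1.750444) = -1.823822
  f(1.967252) = 0.581748
  x_5 = 1.967252 - 0.581748×(1.967252 - 1.750444)/(0.581748 - (-1.823822))
       = 1.914821
Iteration 5:
  f(1.967252) = 0.581748
  f(1.914821) = -0.057162
  x_6 = 1.914821 - (-0.057162)×(1.914821 - 1.967252)/(-0.057162 - 0.581748)
       = 1.919511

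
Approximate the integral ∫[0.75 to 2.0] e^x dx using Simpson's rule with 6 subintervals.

f(x) = e^x
a = 0.75, b = 2.0, n = 6
h = (b - a)/n = 0.208333

Simpson's rule: (h/3)[f(x₀) + 4f(x₁) + 2f(x₂) + ... + f(xₙ)]

x_0 = 0.7500, f(x_0) = 2.117000, coefficient = 1
x_1 = 0.9583, f(x_1) = 2.607347, coefficient = 4
x_2 = 1.1667, f(x_2) = 3.211271, coefficient = 2
x_3 = 1.3750, f(x_3) = 3.955077, coefficient = 4
x_4 = 1.5833, f(x_4) = 4.871166, coefficient = 2
x_5 = 1.7917, f(x_5) = 5.999443, coefficient = 4
x_6 = 2.0000, f(x_6) = 7.389056, coefficient = 1

I ≈ (0.208333/3) × 75.918398 = 5.272111
Exact value: 5.272056
Error: 0.000055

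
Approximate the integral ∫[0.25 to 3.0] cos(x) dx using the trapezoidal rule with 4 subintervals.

f(x) = cos(x)
a = 0.25, b = 3.0, n = 4
h = (b - a)/n = 0.687500

Trapezoidal rule: (h/2)[f(x₀) + 2f(x₁) + 2f(x₂) + ... + f(xₙ)]

x_0 = 0.2500, f(x_0) = 0.968912, coefficient = 1
x_1 = 0.9375, f(x_1) = 0.591805, coefficient = 2
x_2 = 1.6250, f(x_2) = -0.054177, coefficient = 2
x_3 = 2.3125, f(x_3) = -0.675545, coefficient = 2
x_4 = 3.0000, f(x_4) = -0.989992, coefficient = 1

I ≈ (0.687500/2) × -0.296914 = -0.102064
Exact value: -0.106284
Error: 0.004220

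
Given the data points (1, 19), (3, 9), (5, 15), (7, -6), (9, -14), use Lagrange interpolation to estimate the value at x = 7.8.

Lagrange interpolation formula:
P(x) = Σ yᵢ × Lᵢ(x)
where Lᵢ(x) = Π_{j≠i} (x - xⱼ)/(xᵢ - xⱼ)

L_0(7.8) = (7.8 - 3)/(1 - 3) × (7.8 - 5)/(1 - 5) × (7.8 - 7)/(1 - 7) × (7.8 - 9)/(1 - 9) = -0.033600
L_1(7.8) = (7.8 - 1)/(3 - 1) × (7.8 - 5)/(3 - 5) × (7.8 - 7)/(3 - 7) × (7.8 - 9)/(3 - 9) = 0.190400
L_2(7.8) = (7.8 - 1)/(5 - 1) × (7.8 - 3)/(5 - 3) × (7.8 - 7)/(5 - 7) × (7.8 - 9)/(5 - 9) = -0.489600
L_3(7.8) = (7.8 - 1)/(7 - 1) × (7.8 - 3)/(7 - 3) × (7.8 - 5)/(7 - 5) × (7.8 - 9)/(7 - 9) = 1.142400
L_4(7.8) = (7.8 - 1)/(9 - 1) × (7.8 - 3)/(9 - 3) × (7.8 - 5)/(9 - 5) × (7.8 - 7)/(9 - 7) = 0.190400

P(7.8) = 19×L_0(7.8) + 9×L_1(7.8) + 15×L_2(7.8) + (-6)×L_3(7.8) + (-14)×L_4(7.8)
P(7.8) = -15.788800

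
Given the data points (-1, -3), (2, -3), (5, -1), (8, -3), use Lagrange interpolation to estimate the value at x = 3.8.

Lagrange interpolation formula:
P(x) = Σ yᵢ × Lᵢ(x)
where Lᵢ(x) = Π_{j≠i} (x - xⱼ)/(xᵢ - xⱼ)

L_0(3.8) = (3.8 - 2)/(-1 - 2) × (3.8 - 5)/(-1 - 5) × (3.8 - 8)/(-1 - 8) = -0.056000
L_1(3.8) = (3.8 - (-1))/(2 - (-1)) × (3.8 - 5)/(2 - 5) × (3.8 - 8)/(2 - 8) = 0.448000
L_2(3.8) = (3.8 - (-1))/(5 - (-1)) × (3.8 - 2)/(5 - 2) × (3.8 - 8)/(5 - 8) = 0.672000
L_3(3.8) = (3.8 - (-1))/(8 - (-1)) × (3.8 - 2)/(8 - 2) × (3.8 - 5)/(8 - 5) = -0.064000

P(3.8) = (-3)×L_0(3.8) + (-3)×L_1(3.8) + (-1)×L_2(3.8) + (-3)×L_3(3.8)
P(3.8) = -1.656000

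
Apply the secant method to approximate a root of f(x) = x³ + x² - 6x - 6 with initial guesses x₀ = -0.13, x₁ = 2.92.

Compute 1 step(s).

f(x) = x³ + x² - 6x - 6
x₀ = -0.13, x₁ = 2.92

Secant formula: x_{n+1} = x_n - f(x_n)(x_n - x_{n-1})/(f(x_n) - f(x_{n-1}))

Iteration 1:
  f(-0.130000) = -5.205297
  f(2.920000) = 9.903488
  x_2 = 2.920000 - 9.903488×(2.920000 - (-0.130000))/(9.903488 - (-5.205297))
       = 0.920790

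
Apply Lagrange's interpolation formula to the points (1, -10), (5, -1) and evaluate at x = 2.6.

Lagrange interpolation formula:
P(x) = Σ yᵢ × Lᵢ(x)
where Lᵢ(x) = Π_{j≠i} (x - xⱼ)/(xᵢ - xⱼ)

L_0(2.6) = (2.6 - 5)/(1 - 5) = 0.600000
L_1(2.6) = (2.6 - 1)/(5 - 1) = 0.400000

P(2.6) = (-10)×L_0(2.6) + (-1)×L_1(2.6)
P(2.6) = -6.400000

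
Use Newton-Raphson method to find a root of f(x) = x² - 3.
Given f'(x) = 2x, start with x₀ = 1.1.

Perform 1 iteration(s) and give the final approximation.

f(x) = x² - 3
f'(x) = 2x
x₀ = 1.1

Newton-Raphson formula: x_{n+1} = x_n - f(x_n)/f'(x_n)

Iteration 1:
  f(1.100000) = -1.790000
  f'(1.100000) = 2.200000
  x_1 = 1.100000 - (-1.790000)/2.200000 = 1.913636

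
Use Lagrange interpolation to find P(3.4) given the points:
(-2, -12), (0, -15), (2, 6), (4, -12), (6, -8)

Lagrange interpolation formula:
P(x) = Σ yᵢ × Lᵢ(x)
where Lᵢ(x) = Π_{j≠i} (x - xⱼ)/(xᵢ - xⱼ)

L_0(3.4) = (3.4 - 0)/(-2 - 0) × (3.4 - 2)/(-2 - 2) × (3.4 - 4)/(-2 - 4) × (3.4 - 6)/(-2 - 6) = 0.019338
L_1(3.4) = (3.4 - (-2))/(0 - (-2)) × (3.4 - 2)/(0 - 2) × (3.4 - 4)/(0 - 4) × (3.4 - 6)/(0 - 6) = -0.122850
L_2(3.4) = (3.4 - (-2))/(2 - (-2)) × (3.4 - 0)/(2 - 0) × (3.4 - 4)/(2 - 4) × (3.4 - 6)/(2 - 6) = 0.447525
L_3(3.4) = (3.4 - (-2))/(4 - (-2)) × (3.4 - 0)/(4 - 0) × (3.4 - 2)/(4 - 2) × (3.4 - 6)/(4 - 6) = 0.696150
L_4(3.4) = (3.4 - (-2))/(6 - (-2)) × (3.4 - 0)/(6 - 0) × (3.4 - 2)/(6 - 2) × (3.4 - 4)/(6 - 4) = -0.040163

P(3.4) = (-12)×L_0(3.4) + (-15)×L_1(3.4) + 6×L_2(3.4) + (-12)×L_3(3.4) + (-8)×L_4(3.4)
P(3.4) = -3.736650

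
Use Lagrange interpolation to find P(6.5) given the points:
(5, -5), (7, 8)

Lagrange interpolation formula:
P(x) = Σ yᵢ × Lᵢ(x)
where Lᵢ(x) = Π_{j≠i} (x - xⱼ)/(xᵢ - xⱼ)

L_0(6.5) = (6.5 - 7)/(5 - 7) = 0.250000
L_1(6.5) = (6.5 - 5)/(7 - 5) = 0.750000

P(6.5) = (-5)×L_0(6.5) + 8×L_1(6.5)
P(6.5) = 4.750000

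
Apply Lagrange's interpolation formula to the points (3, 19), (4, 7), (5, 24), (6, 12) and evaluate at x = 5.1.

Lagrange interpolation formula:
P(x) = Σ yᵢ × Lᵢ(x)
where Lᵢ(x) = Π_{j≠i} (x - xⱼ)/(xᵢ - xⱼ)

L_0(5.1) = (5.1 - 4)/(3 - 4) × (5.1 - 5)/(3 - 5) × (5.1 - 6)/(3 - 6) = 0.016500
L_1(5.1) = (5.1 - 3)/(4 - 3) × (5.1 - 5)/(4 - 5) × (5.1 - 6)/(4 - 6) = -0.094500
L_2(5.1) = (5.1 - 3)/(5 - 3) × (5.1 - 4)/(5 - 4) × (5.1 - 6)/(5 - 6) = 1.039500
L_3(5.1) = (5.1 - 3)/(6 - 3) × (5.1 - 4)/(6 - 4) × (5.1 - 5)/(6 - 5) = 0.038500

P(5.1) = 19×L_0(5.1) + 7×L_1(5.1) + 24×L_2(5.1) + 12×L_3(5.1)
P(5.1) = 25.062000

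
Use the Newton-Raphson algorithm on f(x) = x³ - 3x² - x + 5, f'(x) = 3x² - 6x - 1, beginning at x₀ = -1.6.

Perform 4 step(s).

f(x) = x³ - 3x² - x + 5
f'(x) = 3x² - 6x - 1
x₀ = -1.6

Newton-Raphson formula: x_{n+1} = x_n - f(x_n)/f'(x_n)

Iteration 1:
  f(-1.600000) = -5.176000
  f'(-1.600000) = 16.280000
  x_1 = -1.600000 - (-5.176000)/16.280000 = -1.282064
Iteration 2:
  f(-1.282064) = -0.756312
  f'(-1.282064) = 11.623447
  x_2 = -1.282064 - (-0.756312)/11.623447 = -1.216996
Iteration 3:
  f(-1.216996) = -0.028710
  f'(-1.216996) = 10.745215
  x_3 = -1.216996 - (-0.028710)/10.745215 = -1.214324
Iteration 4:
  f(-1.214324) = -0.000047
  f'(-1.214324) = 10.709695
  x_4 = -1.214324 - (-0.000047)/10.709695 = -1.214320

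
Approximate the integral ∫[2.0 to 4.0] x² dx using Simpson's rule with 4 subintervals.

f(x) = x²
a = 2.0, b = 4.0, n = 4
h = (b - a)/n = 0.500000

Simpson's rule: (h/3)[f(x₀) + 4f(x₁) + 2f(x₂) + ... + f(xₙ)]

x_0 = 2.0000, f(x_0) = 4.000000, coefficient = 1
x_1 = 2.5000, f(x_1) = 6.250000, coefficient = 4
x_2 = 3.0000, f(x_2) = 9.000000, coefficient = 2
x_3 = 3.5000, f(x_3) = 12.250000, coefficient = 4
x_4 = 4.0000, f(x_4) = 16.000000, coefficient = 1

I ≈ (0.500000/3) × 112.000000 = 18.666667
Exact value: 18.666667
Error: 0.000000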